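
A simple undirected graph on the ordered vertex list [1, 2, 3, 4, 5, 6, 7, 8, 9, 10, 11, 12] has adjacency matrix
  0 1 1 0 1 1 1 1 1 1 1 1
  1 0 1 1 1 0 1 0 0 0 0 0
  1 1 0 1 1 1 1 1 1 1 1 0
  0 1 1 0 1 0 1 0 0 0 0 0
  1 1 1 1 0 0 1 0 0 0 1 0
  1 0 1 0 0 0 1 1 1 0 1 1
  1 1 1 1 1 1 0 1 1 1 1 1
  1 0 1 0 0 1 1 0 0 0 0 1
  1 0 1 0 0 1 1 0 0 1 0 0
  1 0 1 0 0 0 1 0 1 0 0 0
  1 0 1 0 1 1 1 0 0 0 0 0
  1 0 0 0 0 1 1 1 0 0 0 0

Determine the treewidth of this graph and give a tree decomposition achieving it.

The largest bag has 5 vertices, giving width 4; this decomposition certifies tw(G) ≤ 4. For the lower bound, the 5 vertices {1, 2, 3, 5, 7} are pairwise adjacent, and any tree decomposition puts a clique entirely inside one bag — forcing width ≥ 4. Combining the bounds, tw(G) = 4.

Treewidth 4.
One optimal decomposition is:
Bags: B1 = {1, 3, 6, 7, 11}  B2 = {1, 3, 6, 7, 9}  B3 = {1, 3, 5, 7, 11}  B4 = {1, 3, 7, 9, 10}  B5 = {1, 3, 6, 7, 8}  B6 = {1, 6, 7, 8, 12}  B7 = {1, 2, 3, 5, 7}  B8 = {2, 3, 4, 5, 7}
Tree: B1–B2, B1–B3, B2–B4, B1–B5, B5–B6, B3–B7, B7–B8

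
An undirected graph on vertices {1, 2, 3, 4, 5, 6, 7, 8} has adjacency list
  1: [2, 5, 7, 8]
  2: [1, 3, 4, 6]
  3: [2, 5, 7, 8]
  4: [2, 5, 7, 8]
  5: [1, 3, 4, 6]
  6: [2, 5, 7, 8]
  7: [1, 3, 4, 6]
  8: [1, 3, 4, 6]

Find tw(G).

4

A width-4 tree decomposition is:
Bags: B1 = {1, 3, 4, 6, 7}  B2 = {1, 2, 3, 4, 6}  B3 = {1, 3, 4, 5, 6}  B4 = {1, 3, 4, 6, 8}
Tree: B1–B2, B2–B3, B3–B4
Each bag holds 5 vertices, so the decomposition has width 4, which upper-bounds the treewidth. For the lower bound: the 5 vertex sets {1,7}, {2,3}, {5,6}, {4}, {8} are disjoint, each induces a connected subgraph, and every pair is joined by at least one edge of G. Contracting each set to a single vertex therefore yields K_{5} as a minor, and since treewidth is minor-monotone, tw(G) ≥ tw(K_{5}) = 4. Hence tw(G) = 4 exactly.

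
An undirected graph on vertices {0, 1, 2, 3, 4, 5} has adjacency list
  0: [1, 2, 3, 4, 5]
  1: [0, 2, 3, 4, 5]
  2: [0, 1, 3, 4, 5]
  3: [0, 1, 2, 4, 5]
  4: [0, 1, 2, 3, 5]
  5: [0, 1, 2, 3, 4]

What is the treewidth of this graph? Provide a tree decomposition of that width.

A single bag containing all 6 vertices is trivially a valid decomposition of width 5. On the other hand G contains the 6-clique {0, 1, 2, 3, 4, 5}. A clique must lie in a single bag of any decomposition, so no decomposition can have width below 5. Combining the bounds, tw(G) = 5.

Treewidth 5.
Bags: B1 = {0, 1, 2, 3, 4, 5}
Tree: (single bag)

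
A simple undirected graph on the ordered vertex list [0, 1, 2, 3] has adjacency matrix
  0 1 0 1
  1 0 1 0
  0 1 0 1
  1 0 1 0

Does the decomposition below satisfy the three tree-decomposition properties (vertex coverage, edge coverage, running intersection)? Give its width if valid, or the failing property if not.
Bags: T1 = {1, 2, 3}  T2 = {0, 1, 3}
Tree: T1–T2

Checking the three conditions: (i) the bags cover all of {0, 1, 2, 3}; (ii) for each edge, some bag contains both endpoints; (iii) the bags containing any fixed vertex form a subtree. All hold, so the decomposition is valid with width 3 − 1 = 2.

Yes; width 2.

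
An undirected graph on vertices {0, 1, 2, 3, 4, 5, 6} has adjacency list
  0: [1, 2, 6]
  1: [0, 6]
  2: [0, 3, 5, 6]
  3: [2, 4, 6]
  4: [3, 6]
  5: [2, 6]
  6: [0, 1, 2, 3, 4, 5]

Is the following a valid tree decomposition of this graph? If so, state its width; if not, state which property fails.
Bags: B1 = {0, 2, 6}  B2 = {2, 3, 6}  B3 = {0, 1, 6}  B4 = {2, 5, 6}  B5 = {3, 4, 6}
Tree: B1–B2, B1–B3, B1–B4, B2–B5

Yes; width 2.

Checking the three conditions: (i) the bags cover all of {0, 1, 2, 3, 4, 5, 6}; (ii) for each edge, some bag contains both endpoints; (iii) the bags containing any fixed vertex form a subtree. All hold, so the decomposition is valid with width 3 − 1 = 2.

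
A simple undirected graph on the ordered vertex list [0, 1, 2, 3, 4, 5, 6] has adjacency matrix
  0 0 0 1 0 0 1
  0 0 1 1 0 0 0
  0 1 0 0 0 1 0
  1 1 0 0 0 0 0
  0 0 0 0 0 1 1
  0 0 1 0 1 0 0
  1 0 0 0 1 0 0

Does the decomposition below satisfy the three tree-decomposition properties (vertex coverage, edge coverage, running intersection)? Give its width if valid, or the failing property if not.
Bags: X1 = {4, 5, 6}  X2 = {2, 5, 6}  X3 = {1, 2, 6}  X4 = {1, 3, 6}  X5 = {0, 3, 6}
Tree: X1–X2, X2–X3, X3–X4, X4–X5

Every vertex of G appears in some bag (union = {0, 1, 2, 3, 4, 5, 6}); every edge is covered by a bag; and for each vertex v the set of bags containing v is connected in the bag tree. The decomposition is therefore valid. The largest bag has 3 vertices, so the width is 2.

Yes; width 2.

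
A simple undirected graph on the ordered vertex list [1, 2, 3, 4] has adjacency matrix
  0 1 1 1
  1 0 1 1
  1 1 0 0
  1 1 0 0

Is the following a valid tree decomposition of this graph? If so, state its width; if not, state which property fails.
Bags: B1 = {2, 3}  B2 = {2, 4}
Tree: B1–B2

No — vertex 1 appears in no bag.

A tree decomposition must satisfy three properties: every vertex lies in some bag; for every edge, both endpoints lie together in some bag; and for every vertex, the bags containing it form a connected subtree. Here vertex 1 appears in no bag, so the decomposition is invalid.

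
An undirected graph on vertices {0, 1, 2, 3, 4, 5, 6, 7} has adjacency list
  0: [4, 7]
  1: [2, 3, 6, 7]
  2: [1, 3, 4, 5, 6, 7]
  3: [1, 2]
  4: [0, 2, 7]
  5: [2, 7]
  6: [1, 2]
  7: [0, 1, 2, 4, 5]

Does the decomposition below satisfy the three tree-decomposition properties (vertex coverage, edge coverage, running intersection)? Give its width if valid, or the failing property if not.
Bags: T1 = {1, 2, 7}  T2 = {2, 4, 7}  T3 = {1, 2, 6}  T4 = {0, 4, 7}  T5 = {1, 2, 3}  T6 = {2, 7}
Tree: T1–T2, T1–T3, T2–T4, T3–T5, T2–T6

A tree decomposition must satisfy three properties: every vertex lies in some bag; for every edge, both endpoints lie together in some bag; and for every vertex, the bags containing it form a connected subtree. Here vertex 5 appears in no bag, so the decomposition is invalid.

No — vertex 5 appears in no bag.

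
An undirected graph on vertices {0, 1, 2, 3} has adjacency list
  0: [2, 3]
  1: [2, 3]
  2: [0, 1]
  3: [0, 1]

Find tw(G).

2

A width-2 tree decomposition is:
Bags: B1 = {0, 2, 3}  B2 = {1, 2, 3}
Tree: B1–B2
Each bag holds 3 vertices, so the decomposition has width 2, which upper-bounds the treewidth. Since 2–0–3–1–2 is a cycle in G, G is not acyclic. Forests are exactly the graphs of treewidth ≤ 1, so tw(G) ≥ 2. Combining the bounds, tw(G) = 2.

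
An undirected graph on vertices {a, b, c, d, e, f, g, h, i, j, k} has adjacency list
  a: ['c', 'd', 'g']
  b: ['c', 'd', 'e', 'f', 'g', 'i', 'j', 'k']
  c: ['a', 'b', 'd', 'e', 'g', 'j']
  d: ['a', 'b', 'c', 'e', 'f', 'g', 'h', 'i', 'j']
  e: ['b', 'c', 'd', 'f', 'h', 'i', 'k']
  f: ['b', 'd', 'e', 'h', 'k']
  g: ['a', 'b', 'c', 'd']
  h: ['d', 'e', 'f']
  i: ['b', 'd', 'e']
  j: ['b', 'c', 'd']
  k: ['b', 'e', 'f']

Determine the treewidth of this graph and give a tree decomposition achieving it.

Treewidth 3.
One optimal decomposition is:
Bags: B1 = {b, e, f, k}  B2 = {b, d, e, f}  B3 = {b, d, e, i}  B4 = {b, c, d, e}  B5 = {b, c, d, j}  B6 = {d, e, f, h}  B7 = {b, c, d, g}  B8 = {a, c, d, g}
Tree: B1–B2, B2–B3, B3–B4, B4–B5, B2–B6, B5–B7, B7–B8

The largest bag has 4 vertices, giving width 3; this decomposition certifies tw(G) ≤ 3. On the other hand G contains the 4-clique {d, e, f, h}. A clique must lie in a single bag of any decomposition, so no decomposition can have width below 3. Therefore the treewidth is 3.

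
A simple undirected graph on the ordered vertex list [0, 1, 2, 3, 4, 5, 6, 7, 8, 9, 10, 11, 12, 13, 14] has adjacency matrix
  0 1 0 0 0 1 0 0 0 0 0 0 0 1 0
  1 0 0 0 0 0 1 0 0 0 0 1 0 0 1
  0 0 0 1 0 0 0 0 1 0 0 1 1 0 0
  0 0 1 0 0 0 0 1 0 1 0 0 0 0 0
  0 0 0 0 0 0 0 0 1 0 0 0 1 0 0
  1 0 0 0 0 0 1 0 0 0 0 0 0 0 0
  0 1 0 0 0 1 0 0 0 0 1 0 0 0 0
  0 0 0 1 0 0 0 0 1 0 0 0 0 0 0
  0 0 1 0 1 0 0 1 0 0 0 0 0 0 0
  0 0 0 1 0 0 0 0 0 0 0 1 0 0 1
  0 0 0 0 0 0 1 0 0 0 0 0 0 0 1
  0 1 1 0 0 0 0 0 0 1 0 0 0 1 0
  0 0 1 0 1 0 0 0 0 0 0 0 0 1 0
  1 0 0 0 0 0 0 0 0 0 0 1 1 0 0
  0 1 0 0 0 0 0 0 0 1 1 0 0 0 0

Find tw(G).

3

A width-3 tree decomposition is:
Bags: B1 = {0, 5, 6, 10}  B2 = {0, 1, 6, 10}  B3 = {0, 1, 10, 14}  B4 = {0, 1, 13, 14}  B5 = {1, 11, 13, 14}  B6 = {9, 11, 13, 14}  B7 = {9, 11, 12, 13}  B8 = {2, 9, 11, 12}  B9 = {2, 3, 9, 12}  B10 = {2, 3, 4, 12}  B11 = {2, 3, 4, 8}  B12 = {3, 4, 7, 8}
Tree: B1–B2, B2–B3, B3–B4, B4–B5, B5–B6, B6–B7, B7–B8, B8–B9, B9–B10, B10–B11, B11–B12
Each bag holds 4 vertices, so the decomposition has width 3, which upper-bounds the treewidth. For the lower bound: the 4 vertex sets {5,6,10}, {0}, {1}, {9,11,13,14} are disjoint, each induces a connected subgraph, and every pair is joined by at least one edge of G. Contracting each set to a single vertex therefore yields K_{4} as a minor, and since treewidth is minor-monotone, tw(G) ≥ tw(K_{4}) = 3. The upper and lower bounds meet at 3, so that is the treewidth.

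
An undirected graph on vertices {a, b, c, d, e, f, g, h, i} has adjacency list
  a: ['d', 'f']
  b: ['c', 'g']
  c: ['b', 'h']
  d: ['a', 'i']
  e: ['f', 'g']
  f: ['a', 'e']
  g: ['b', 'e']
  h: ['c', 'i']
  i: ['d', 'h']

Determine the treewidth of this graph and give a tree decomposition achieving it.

Treewidth 2.
Bags: B1 = {b, e, g}  B2 = {b, c, e}  B3 = {c, e, h}  B4 = {e, h, i}  B5 = {d, e, i}  B6 = {a, d, e}  B7 = {a, e, f}
Tree: B1–B2, B2–B3, B3–B4, B4–B5, B5–B6, B6–B7

The largest bag has 3 vertices, giving width 2; this decomposition certifies tw(G) ≤ 2. Since e–g–b–c–h–i–d–a–f–e is a cycle in G, G is not acyclic. Forests are exactly the graphs of treewidth ≤ 1, so tw(G) ≥ 2. Combining the bounds, tw(G) = 2.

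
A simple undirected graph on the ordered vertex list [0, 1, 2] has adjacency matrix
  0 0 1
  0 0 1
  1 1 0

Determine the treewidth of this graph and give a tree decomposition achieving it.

Treewidth 1.
One optimal decomposition is:
Bags: B1 = {0, 2}  B2 = {1, 2}
Tree: B1–B2

The largest bag has 2 vertices, giving width 1; this decomposition certifies tw(G) ≤ 1. Any graph with an edge has treewidth ≥ 1, and G has the edge 0–2. Combining the bounds, tw(G) = 1.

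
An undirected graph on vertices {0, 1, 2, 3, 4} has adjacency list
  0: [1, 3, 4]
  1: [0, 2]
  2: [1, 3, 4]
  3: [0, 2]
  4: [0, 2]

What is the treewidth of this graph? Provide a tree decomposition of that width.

Each bag holds 3 vertices, so the decomposition has width 2, which upper-bounds the treewidth. For the lower bound, G contains the cycle 2–4–0–3–2, so G is not a forest; only forests have treewidth ≤ 1, hence tw(G) ≥ 2. Therefore the treewidth is 2.

Treewidth 2.
Bags: B1 = {0, 2, 4}  B2 = {0, 2, 3}  B3 = {0, 1, 2}
Tree: B1–B2, B2–B3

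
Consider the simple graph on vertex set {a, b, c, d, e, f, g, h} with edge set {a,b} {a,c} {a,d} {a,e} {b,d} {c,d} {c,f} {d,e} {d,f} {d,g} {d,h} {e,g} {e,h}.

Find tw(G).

A width-2 tree decomposition is:
Bags: B1 = {a, b, d}  B2 = {a, d, e}  B3 = {a, c, d}  B4 = {d, e, h}  B5 = {d, e, g}  B6 = {c, d, f}
Tree: B1–B2, B2–B3, B2–B4, B4–B5, B3–B6
The largest bag has 3 vertices, giving width 2; this decomposition certifies tw(G) ≤ 2. On the other hand G contains the 3-clique {d, e, g}. A clique must lie in a single bag of any decomposition, so no decomposition can have width below 2. The upper and lower bounds meet at 2, so that is the treewidth.

2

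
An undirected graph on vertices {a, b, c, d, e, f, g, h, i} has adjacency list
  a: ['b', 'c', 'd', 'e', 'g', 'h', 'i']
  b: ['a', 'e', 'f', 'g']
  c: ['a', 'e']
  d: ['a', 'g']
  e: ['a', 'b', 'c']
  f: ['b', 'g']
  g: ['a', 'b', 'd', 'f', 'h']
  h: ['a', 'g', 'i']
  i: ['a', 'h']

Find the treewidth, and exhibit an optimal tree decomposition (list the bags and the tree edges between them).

The largest bag has 3 vertices, giving width 2; this decomposition certifies tw(G) ≤ 2. On the other hand G contains the 3-clique {a, d, g}. A clique must lie in a single bag of any decomposition, so no decomposition can have width below 2. The upper and lower bounds meet at 2, so that is the treewidth.

Treewidth 2.
Bags: B1 = {a, b, g}  B2 = {a, b, e}  B3 = {b, f, g}  B4 = {a, g, h}  B5 = {a, c, e}  B6 = {a, d, g}  B7 = {a, h, i}
Tree: B1–B2, B1–B3, B1–B4, B2–B5, B1–B6, B4–B7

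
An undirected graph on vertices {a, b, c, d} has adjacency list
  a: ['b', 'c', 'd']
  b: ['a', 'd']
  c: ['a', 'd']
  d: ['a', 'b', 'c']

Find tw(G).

2

A width-2 tree decomposition is:
Bags: B1 = {a, c, d}  B2 = {a, b, d}
Tree: B1–B2
Each bag holds 3 vertices, so the decomposition has width 2, which upper-bounds the treewidth. On the other hand G contains the 3-clique {a, c, d}. A clique must lie in a single bag of any decomposition, so no decomposition can have width below 2. Therefore the treewidth is 2.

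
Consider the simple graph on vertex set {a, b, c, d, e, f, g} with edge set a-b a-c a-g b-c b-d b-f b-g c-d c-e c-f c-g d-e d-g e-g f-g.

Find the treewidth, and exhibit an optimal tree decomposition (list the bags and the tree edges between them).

Every bag has size at most 4, so the width is 4 − 1 = 3 and tw(G) ≤ 3. Conversely, {c, d, e, g} is a clique of size 4, and the vertices of any clique must share a bag in every tree decomposition; so some bag has ≥ 4 vertices and tw(G) ≥ 3. The upper and lower bounds meet at 3, so that is the treewidth.

Treewidth 3.
Bags: B1 = {c, d, e, g}  B2 = {b, c, d, g}  B3 = {a, b, c, g}  B4 = {b, c, f, g}
Tree: B1–B2, B2–B3, B2–B4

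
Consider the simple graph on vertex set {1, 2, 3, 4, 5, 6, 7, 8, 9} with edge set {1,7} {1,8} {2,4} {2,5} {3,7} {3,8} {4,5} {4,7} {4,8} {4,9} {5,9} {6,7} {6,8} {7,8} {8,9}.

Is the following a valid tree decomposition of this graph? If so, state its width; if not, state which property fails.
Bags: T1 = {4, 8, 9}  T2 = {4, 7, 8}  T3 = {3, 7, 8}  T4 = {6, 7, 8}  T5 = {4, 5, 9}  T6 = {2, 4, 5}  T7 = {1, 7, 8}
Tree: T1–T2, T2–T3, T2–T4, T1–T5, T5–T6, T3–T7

Checking the three conditions: (i) the bags cover all of {1, 2, 3, 4, 5, 6, 7, 8, 9}; (ii) for each edge, some bag contains both endpoints; (iii) the bags containing any fixed vertex form a subtree. All hold, so the decomposition is valid with width 3 − 1 = 2.

Yes; width 2.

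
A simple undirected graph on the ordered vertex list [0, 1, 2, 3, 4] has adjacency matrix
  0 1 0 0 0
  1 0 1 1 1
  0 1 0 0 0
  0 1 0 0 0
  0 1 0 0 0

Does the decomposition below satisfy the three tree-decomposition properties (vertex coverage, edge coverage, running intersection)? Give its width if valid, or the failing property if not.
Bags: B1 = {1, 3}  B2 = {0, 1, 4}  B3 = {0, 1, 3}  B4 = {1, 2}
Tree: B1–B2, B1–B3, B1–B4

A tree decomposition must satisfy three properties: every vertex lies in some bag; for every edge, both endpoints lie together in some bag; and for every vertex, the bags containing it form a connected subtree. Here bags containing vertex 0 are not connected in the tree, so the decomposition is invalid.

No — bags containing vertex 0 are not connected in the tree.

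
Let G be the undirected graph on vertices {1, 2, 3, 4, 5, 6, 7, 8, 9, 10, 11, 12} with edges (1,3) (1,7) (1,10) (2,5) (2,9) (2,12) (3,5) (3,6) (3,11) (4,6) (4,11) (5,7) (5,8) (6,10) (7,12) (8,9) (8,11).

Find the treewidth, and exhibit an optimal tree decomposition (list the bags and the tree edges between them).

Each bag holds 4 vertices, so the decomposition has width 3, which upper-bounds the treewidth. For the lower bound: the 4 vertex sets {4,6,10}, {1}, {3}, {5,7,8,11} are disjoint, each induces a connected subgraph, and every pair is joined by at least one edge of G. Contracting each set to a single vertex therefore yields K_{4} as a minor, and since treewidth is minor-monotone, tw(G) ≥ tw(K_{4}) = 3. The upper and lower bounds meet at 3, so that is the treewidth.

Treewidth 3.
One such decomposition:
Bags: B1 = {1, 4, 6, 10}  B2 = {1, 3, 4, 6}  B3 = {1, 3, 4, 11}  B4 = {1, 3, 7, 11}  B5 = {3, 5, 7, 11}  B6 = {5, 7, 8, 11}  B7 = {5, 7, 8, 12}  B8 = {2, 5, 8, 12}  B9 = {2, 8, 9, 12}
Tree: B1–B2, B2–B3, B3–B4, B4–B5, B5–B6, B6–B7, B7–B8, B8–B9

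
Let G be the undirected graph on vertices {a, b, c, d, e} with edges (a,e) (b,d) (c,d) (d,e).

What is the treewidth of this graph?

1

A width-1 tree decomposition is:
Bags: B1 = {b, d}  B2 = {c, d}  B3 = {d, e}  B4 = {a, e}
Tree: B1–B2, B2–B3, B3–B4
Each bag holds 2 vertices, so the decomposition has width 1, which upper-bounds the treewidth. Any graph with an edge has treewidth ≥ 1, and G has the edge d–b. The upper and lower bounds meet at 1, so that is the treewidth.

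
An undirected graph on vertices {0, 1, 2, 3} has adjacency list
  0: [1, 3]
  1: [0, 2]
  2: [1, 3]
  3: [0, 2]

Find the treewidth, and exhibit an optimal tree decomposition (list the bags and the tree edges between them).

Treewidth 2.
One such decomposition:
Bags: B1 = {0, 1, 3}  B2 = {1, 2, 3}
Tree: B1–B2

Every bag has size at most 3, so the width is 3 − 1 = 2 and tw(G) ≤ 2. For the lower bound, G contains the cycle 1–0–3–2–1, so G is not a forest; only forests have treewidth ≤ 1, hence tw(G) ≥ 2. The upper and lower bounds meet at 2, so that is the treewidth.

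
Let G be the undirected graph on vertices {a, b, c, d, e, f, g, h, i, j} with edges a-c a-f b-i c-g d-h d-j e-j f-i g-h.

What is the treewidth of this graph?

1

A width-1 tree decomposition is:
Bags: B1 = {b, i}  B2 = {f, i}  B3 = {a, f}  B4 = {a, c}  B5 = {c, g}  B6 = {g, h}  B7 = {d, h}  B8 = {d, j}  B9 = {e, j}
Tree: B1–B2, B2–B3, B3–B4, B4–B5, B5–B6, B6–B7, B7–B8, B8–B9
The largest bag has 2 vertices, giving width 1; this decomposition certifies tw(G) ≤ 1. G has an edge, so its treewidth is at least 1. Therefore the treewidth is 1.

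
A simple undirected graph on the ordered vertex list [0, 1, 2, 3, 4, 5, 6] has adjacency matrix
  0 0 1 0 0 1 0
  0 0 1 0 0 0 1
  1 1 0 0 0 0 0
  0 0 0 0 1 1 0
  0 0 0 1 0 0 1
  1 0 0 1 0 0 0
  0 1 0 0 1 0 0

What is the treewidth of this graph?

A width-2 tree decomposition is:
Bags: B1 = {1, 2, 6}  B2 = {2, 4, 6}  B3 = {2, 3, 4}  B4 = {2, 3, 5}  B5 = {0, 2, 5}
Tree: B1–B2, B2–B3, B3–B4, B4–B5
Each bag holds 3 vertices, so the decomposition has width 2, which upper-bounds the treewidth. The edges 2–1–6–4–3–5–0–2 form a cycle, so G is not a tree and its treewidth is at least 2. Combining the bounds, tw(G) = 2.

2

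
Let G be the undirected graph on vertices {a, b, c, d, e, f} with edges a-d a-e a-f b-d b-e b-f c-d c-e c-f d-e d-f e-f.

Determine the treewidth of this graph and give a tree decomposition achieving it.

Every bag has size at most 4, so the width is 4 − 1 = 3 and tw(G) ≤ 3. On the other hand G contains the 4-clique {c, d, e, f}. A clique must lie in a single bag of any decomposition, so no decomposition can have width below 3. Combining the bounds, tw(G) = 3.

Treewidth 3.
Bags: B1 = {a, d, e, f}  B2 = {b, d, e, f}  B3 = {c, d, e, f}
Tree: B1–B2, B1–B3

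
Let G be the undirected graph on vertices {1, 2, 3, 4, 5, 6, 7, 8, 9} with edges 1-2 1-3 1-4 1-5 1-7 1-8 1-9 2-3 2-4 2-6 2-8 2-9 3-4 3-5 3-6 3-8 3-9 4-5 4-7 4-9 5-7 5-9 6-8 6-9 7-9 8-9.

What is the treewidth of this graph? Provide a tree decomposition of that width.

Treewidth 4.
One such decomposition:
Bags: B1 = {1, 2, 3, 8, 9}  B2 = {1, 2, 3, 4, 9}  B3 = {1, 3, 4, 5, 9}  B4 = {1, 4, 5, 7, 9}  B5 = {2, 3, 6, 8, 9}
Tree: B1–B2, B2–B3, B3–B4, B1–B5

Every bag has size at most 5, so the width is 5 − 1 = 4 and tw(G) ≤ 4. On the other hand G contains the 5-clique {1, 2, 3, 8, 9}. A clique must lie in a single bag of any decomposition, so no decomposition can have width below 4. Hence tw(G) = 4 exactly.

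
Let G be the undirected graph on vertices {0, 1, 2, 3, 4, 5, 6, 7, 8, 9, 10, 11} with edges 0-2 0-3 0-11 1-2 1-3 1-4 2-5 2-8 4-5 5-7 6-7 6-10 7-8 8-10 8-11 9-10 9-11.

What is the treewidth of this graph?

A width-3 tree decomposition is:
Bags: B1 = {6, 7, 9, 10}  B2 = {7, 8, 9, 10}  B3 = {7, 8, 9, 11}  B4 = {5, 7, 8, 11}  B5 = {2, 5, 8, 11}  B6 = {0, 2, 5, 11}  B7 = {0, 2, 4, 5}  B8 = {0, 1, 2, 4}  B9 = {0, 1, 3, 4}
Tree: B1–B2, B2–B3, B3–B4, B4–B5, B5–B6, B6–B7, B7–B8, B8–B9
Every bag has size at most 4, so the width is 4 − 1 = 3 and tw(G) ≤ 3. For the lower bound: the 4 vertex sets {6,9,10}, {7}, {8}, {0,2,5,11} are disjoint, each induces a connected subgraph, and every pair is joined by at least one edge of G. Contracting each set to a single vertex therefore yields K_{4} as a minor, and since treewidth is minor-monotone, tw(G) ≥ tw(K_{4}) = 3. Combining the bounds, tw(G) = 3.

3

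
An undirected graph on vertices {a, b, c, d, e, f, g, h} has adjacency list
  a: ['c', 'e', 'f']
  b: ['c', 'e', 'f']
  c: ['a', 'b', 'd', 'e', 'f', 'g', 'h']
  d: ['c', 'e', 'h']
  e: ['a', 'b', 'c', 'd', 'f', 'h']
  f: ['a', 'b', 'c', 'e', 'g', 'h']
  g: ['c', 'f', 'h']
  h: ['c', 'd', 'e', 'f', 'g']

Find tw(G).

A width-3 tree decomposition is:
Bags: B1 = {c, e, f, h}  B2 = {c, d, e, h}  B3 = {a, c, e, f}  B4 = {c, f, g, h}  B5 = {b, c, e, f}
Tree: B1–B2, B1–B3, B1–B4, B1–B5
Each bag holds 4 vertices, so the decomposition has width 3, which upper-bounds the treewidth. For the lower bound, the 4 vertices {c, d, e, h} are pairwise adjacent, and any tree decomposition puts a clique entirely inside one bag — forcing width ≥ 3. The upper and lower bounds meet at 3, so that is the treewidth.

3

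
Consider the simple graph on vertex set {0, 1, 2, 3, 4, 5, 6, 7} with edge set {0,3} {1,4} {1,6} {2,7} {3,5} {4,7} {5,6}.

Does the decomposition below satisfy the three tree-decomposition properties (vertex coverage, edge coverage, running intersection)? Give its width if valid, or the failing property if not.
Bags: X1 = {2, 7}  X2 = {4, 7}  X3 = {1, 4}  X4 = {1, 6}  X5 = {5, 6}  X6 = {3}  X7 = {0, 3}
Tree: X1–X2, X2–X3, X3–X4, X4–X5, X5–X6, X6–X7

A tree decomposition must satisfy three properties: every vertex lies in some bag; for every edge, both endpoints lie together in some bag; and for every vertex, the bags containing it form a connected subtree. Here edge (5,3) lies in no bag, so the decomposition is invalid.

No — edge (5,3) lies in no bag.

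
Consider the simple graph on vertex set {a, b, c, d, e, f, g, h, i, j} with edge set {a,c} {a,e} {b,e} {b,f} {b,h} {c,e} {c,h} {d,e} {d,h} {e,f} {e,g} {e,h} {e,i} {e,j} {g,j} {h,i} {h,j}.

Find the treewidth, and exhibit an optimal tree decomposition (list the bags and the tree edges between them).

Treewidth 2.
Bags: B1 = {c, e, h}  B2 = {b, e, h}  B3 = {b, e, f}  B4 = {d, e, h}  B5 = {e, h, j}  B6 = {e, h, i}  B7 = {a, c, e}  B8 = {e, g, j}
Tree: B1–B2, B2–B3, B1–B4, B4–B5, B2–B6, B1–B7, B5–B8

Each bag holds 3 vertices, so the decomposition has width 2, which upper-bounds the treewidth. Conversely, {e, g, j} is a clique of size 3, and the vertices of any clique must share a bag in every tree decomposition; so some bag has ≥ 3 vertices and tw(G) ≥ 2. Combining the bounds, tw(G) = 2.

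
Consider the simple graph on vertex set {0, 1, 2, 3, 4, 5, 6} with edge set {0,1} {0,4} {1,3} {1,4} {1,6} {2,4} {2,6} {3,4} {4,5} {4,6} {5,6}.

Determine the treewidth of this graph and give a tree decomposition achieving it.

Each bag holds 3 vertices, so the decomposition has width 2, which upper-bounds the treewidth. For the lower bound, the 3 vertices {0, 1, 4} are pairwise adjacent, and any tree decomposition puts a clique entirely inside one bag — forcing width ≥ 2. Hence tw(G) = 2 exactly.

Treewidth 2.
One optimal decomposition is:
Bags: B1 = {4, 5, 6}  B2 = {1, 4, 6}  B3 = {1, 3, 4}  B4 = {2, 4, 6}  B5 = {0, 1, 4}
Tree: B1–B2, B2–B3, B2–B4, B2–B5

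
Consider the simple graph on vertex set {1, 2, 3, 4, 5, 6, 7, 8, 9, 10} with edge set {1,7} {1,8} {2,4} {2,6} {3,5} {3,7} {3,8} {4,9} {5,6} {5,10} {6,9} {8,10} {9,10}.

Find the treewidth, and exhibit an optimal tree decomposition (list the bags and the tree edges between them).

The largest bag has 3 vertices, giving width 2; this decomposition certifies tw(G) ≤ 2. The edges 1–7–3–8–1 form a cycle, so G is not a tree and its treewidth is at least 2. Combining the bounds, tw(G) = 2.

Treewidth 2.
One optimal decomposition is:
Bags: B1 = {1, 7, 8}  B2 = {3, 7, 8}  B3 = {3, 8, 10}  B4 = {3, 5, 10}  B5 = {5, 9, 10}  B6 = {5, 6, 9}  B7 = {4, 6, 9}  B8 = {2, 4, 6}
Tree: B1–B2, B2–B3, B3–B4, B4–B5, B5–B6, B6–B7, B7–B8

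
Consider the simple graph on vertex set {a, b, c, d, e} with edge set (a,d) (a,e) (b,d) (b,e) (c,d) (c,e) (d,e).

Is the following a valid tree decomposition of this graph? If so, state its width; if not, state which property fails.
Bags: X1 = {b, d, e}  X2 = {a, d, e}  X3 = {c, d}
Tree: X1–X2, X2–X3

No — edge (e,c) lies in no bag.

A tree decomposition must satisfy three properties: every vertex lies in some bag; for every edge, both endpoints lie together in some bag; and for every vertex, the bags containing it form a connected subtree. Here edge (e,c) lies in no bag, so the decomposition is invalid.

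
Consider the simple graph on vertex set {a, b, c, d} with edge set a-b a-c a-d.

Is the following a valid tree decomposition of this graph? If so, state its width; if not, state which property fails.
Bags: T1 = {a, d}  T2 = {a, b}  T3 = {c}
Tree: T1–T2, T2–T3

A tree decomposition must satisfy three properties: every vertex lies in some bag; for every edge, both endpoints lie together in some bag; and for every vertex, the bags containing it form a connected subtree. Here edge (a,c) lies in no bag, so the decomposition is invalid.

No — edge (a,c) lies in no bag.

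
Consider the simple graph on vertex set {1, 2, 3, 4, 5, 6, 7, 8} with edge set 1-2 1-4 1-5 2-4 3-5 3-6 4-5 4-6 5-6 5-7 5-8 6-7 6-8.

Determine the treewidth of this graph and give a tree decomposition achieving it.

Treewidth 2.
One optimal decomposition is:
Bags: B1 = {1, 4, 5}  B2 = {4, 5, 6}  B3 = {3, 5, 6}  B4 = {1, 2, 4}  B5 = {5, 6, 7}  B6 = {5, 6, 8}
Tree: B1–B2, B2–B3, B1–B4, B2–B5, B2–B6

Every bag has size at most 3, so the width is 3 − 1 = 2 and tw(G) ≤ 2. On the other hand G contains the 3-clique {1, 2, 4}. A clique must lie in a single bag of any decomposition, so no decomposition can have width below 2. Combining the bounds, tw(G) = 2.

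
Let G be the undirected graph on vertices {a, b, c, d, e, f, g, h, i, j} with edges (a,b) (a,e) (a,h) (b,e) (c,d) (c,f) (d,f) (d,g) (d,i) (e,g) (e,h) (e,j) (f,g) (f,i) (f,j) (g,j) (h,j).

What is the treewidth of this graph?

A width-2 tree decomposition is:
Bags: B1 = {d, f, i}  B2 = {d, f, g}  B3 = {f, g, j}  B4 = {e, g, j}  B5 = {e, h, j}  B6 = {a, e, h}  B7 = {a, b, e}  B8 = {c, d, f}
Tree: B1–B2, B2–B3, B3–B4, B4–B5, B5–B6, B6–B7, B2–B8
The largest bag has 3 vertices, giving width 2; this decomposition certifies tw(G) ≤ 2. For the lower bound, the 3 vertices {d, f, g} are pairwise adjacent, and any tree decomposition puts a clique entirely inside one bag — forcing width ≥ 2. Therefore the treewidth is 2.

2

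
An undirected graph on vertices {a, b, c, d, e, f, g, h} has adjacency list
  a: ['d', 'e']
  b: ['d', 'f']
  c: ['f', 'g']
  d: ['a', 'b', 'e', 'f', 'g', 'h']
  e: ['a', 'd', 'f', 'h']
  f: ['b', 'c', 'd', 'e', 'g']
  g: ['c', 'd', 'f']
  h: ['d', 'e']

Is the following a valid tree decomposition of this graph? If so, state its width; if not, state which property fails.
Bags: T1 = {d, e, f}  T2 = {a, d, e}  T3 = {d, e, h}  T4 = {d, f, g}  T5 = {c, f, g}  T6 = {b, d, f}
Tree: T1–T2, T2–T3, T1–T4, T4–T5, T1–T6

Vertex coverage: the bags together contain {a, b, c, d, e, f, g, h}, the full vertex set. Edge coverage: each edge of G has both endpoints in at least one bag. Running intersection: for every vertex, the bags containing it form a connected subtree. All three properties hold, so this is a valid tree decomposition of width max|bag| − 1 = 2, and hence tw(G) ≤ 2.

Yes; width 2.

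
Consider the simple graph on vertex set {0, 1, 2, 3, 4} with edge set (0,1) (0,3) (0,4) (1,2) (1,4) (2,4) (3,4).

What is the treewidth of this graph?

A width-2 tree decomposition is:
Bags: B1 = {1, 2, 4}  B2 = {0, 1, 4}  B3 = {0, 3, 4}
Tree: B1–B2, B2–B3
The largest bag has 3 vertices, giving width 2; this decomposition certifies tw(G) ≤ 2. On the other hand G contains the 3-clique {0, 1, 4}. A clique must lie in a single bag of any decomposition, so no decomposition can have width below 2. Combining the bounds, tw(G) = 2.

2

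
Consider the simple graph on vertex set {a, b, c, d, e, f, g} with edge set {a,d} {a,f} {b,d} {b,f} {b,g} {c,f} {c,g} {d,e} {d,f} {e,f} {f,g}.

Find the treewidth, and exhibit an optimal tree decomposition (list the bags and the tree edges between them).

Each bag holds 3 vertices, so the decomposition has width 2, which upper-bounds the treewidth. On the other hand G contains the 3-clique {d, e, f}. A clique must lie in a single bag of any decomposition, so no decomposition can have width below 2. The upper and lower bounds meet at 2, so that is the treewidth.

Treewidth 2.
One optimal decomposition is:
Bags: B1 = {b, d, f}  B2 = {a, d, f}  B3 = {b, f, g}  B4 = {c, f, g}  B5 = {d, e, f}
Tree: B1–B2, B1–B3, B3–B4, B1–B5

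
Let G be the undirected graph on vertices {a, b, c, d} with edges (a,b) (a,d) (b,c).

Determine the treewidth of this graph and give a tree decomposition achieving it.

Every bag has size at most 2, so the width is 2 − 1 = 1 and tw(G) ≤ 1. Since G has at least one edge (e.g. c–b), it is not an edgeless graph, so tw(G) ≥ 1. Combining the bounds, tw(G) = 1.

Treewidth 1.
One such decomposition:
Bags: B1 = {b, c}  B2 = {a, b}  B3 = {a, d}
Tree: B1–B2, B2–B3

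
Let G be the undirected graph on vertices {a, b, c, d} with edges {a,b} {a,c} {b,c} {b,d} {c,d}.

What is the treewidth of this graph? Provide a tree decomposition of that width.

Each bag holds 3 vertices, so the decomposition has width 2, which upper-bounds the treewidth. On the other hand G contains the 3-clique {b, c, d}. A clique must lie in a single bag of any decomposition, so no decomposition can have width below 2. Hence tw(G) = 2 exactly.

Treewidth 2.
One such decomposition:
Bags: B1 = {b, c, d}  B2 = {a, b, c}
Tree: B1–B2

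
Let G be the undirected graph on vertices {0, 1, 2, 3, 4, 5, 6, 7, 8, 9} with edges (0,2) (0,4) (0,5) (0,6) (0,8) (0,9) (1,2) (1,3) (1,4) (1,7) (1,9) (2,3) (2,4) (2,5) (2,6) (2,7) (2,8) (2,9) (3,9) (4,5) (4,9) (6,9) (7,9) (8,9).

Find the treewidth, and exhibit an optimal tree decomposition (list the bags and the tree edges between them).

Each bag holds 4 vertices, so the decomposition has width 3, which upper-bounds the treewidth. Conversely, {0, 2, 8, 9} is a clique of size 4, and the vertices of any clique must share a bag in every tree decomposition; so some bag has ≥ 4 vertices and tw(G) ≥ 3. The upper and lower bounds meet at 3, so that is the treewidth.

Treewidth 3.
One optimal decomposition is:
Bags: B1 = {0, 2, 4, 9}  B2 = {1, 2, 4, 9}  B3 = {0, 2, 8, 9}  B4 = {0, 2, 6, 9}  B5 = {1, 2, 7, 9}  B6 = {0, 2, 4, 5}  B7 = {1, 2, 3, 9}
Tree: B1–B2, B1–B3, B3–B4, B2–B5, B1–B6, B5–B7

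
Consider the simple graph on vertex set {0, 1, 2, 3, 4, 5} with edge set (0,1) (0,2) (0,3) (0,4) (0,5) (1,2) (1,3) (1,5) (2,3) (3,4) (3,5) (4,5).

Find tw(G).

A width-3 tree decomposition is:
Bags: B1 = {0, 1, 2, 3}  B2 = {0, 1, 3, 5}  B3 = {0, 3, 4, 5}
Tree: B1–B2, B2–B3
Every bag has size at most 4, so the width is 4 − 1 = 3 and tw(G) ≤ 3. Conversely, {0, 1, 2, 3} is a clique of size 4, and the vertices of any clique must share a bag in every tree decomposition; so some bag has ≥ 4 vertices and tw(G) ≥ 3. Combining the bounds, tw(G) = 3.

3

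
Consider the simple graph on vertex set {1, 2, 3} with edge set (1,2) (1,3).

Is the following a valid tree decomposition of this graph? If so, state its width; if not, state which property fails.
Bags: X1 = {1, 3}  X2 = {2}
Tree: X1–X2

A tree decomposition must satisfy three properties: every vertex lies in some bag; for every edge, both endpoints lie together in some bag; and for every vertex, the bags containing it form a connected subtree. Here edge (1,2) lies in no bag, so the decomposition is invalid.

No — edge (1,2) lies in no bag.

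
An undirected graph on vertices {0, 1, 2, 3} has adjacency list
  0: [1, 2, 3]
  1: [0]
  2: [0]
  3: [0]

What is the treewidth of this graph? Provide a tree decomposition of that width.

Treewidth 1.
One optimal decomposition is:
Bags: B1 = {0, 3}  B2 = {0, 2}  B3 = {0, 1}
Tree: B1–B2, B2–B3

Every bag has size at most 2, so the width is 2 − 1 = 1 and tw(G) ≤ 1. Since G has at least one edge (e.g. 0–3), it is not an edgeless graph, so tw(G) ≥ 1. Therefore the treewidth is 1.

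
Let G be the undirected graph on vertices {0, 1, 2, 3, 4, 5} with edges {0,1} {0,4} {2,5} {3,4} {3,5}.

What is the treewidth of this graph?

1

A width-1 tree decomposition is:
Bags: B1 = {2, 5}  B2 = {3, 5}  B3 = {3, 4}  B4 = {0, 4}  B5 = {0, 1}
Tree: B1–B2, B2–B3, B3–B4, B4–B5
Every bag has size at most 2, so the width is 2 − 1 = 1 and tw(G) ≤ 1. Any graph with an edge has treewidth ≥ 1, and G has the edge 2–5. The upper and lower bounds meet at 1, so that is the treewidth.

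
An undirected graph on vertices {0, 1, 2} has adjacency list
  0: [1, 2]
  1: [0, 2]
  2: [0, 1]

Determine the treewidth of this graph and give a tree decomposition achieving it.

Treewidth 2.
One such decomposition:
Bags: B1 = {0, 1, 2}
Tree: (single bag)

A single bag containing all 3 vertices is trivially a valid decomposition of width 2. On the other hand G contains the 3-clique {0, 1, 2}. A clique must lie in a single bag of any decomposition, so no decomposition can have width below 2. Combining the bounds, tw(G) = 2.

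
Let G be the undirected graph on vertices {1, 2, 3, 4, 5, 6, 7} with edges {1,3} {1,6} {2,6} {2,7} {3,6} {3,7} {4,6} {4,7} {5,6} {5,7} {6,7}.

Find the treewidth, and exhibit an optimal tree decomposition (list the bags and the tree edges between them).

The largest bag has 3 vertices, giving width 2; this decomposition certifies tw(G) ≤ 2. Conversely, {1, 3, 6} is a clique of size 3, and the vertices of any clique must share a bag in every tree decomposition; so some bag has ≥ 3 vertices and tw(G) ≥ 2. The upper and lower bounds meet at 2, so that is the treewidth.

Treewidth 2.
One optimal decomposition is:
Bags: B1 = {1, 3, 6}  B2 = {3, 6, 7}  B3 = {2, 6, 7}  B4 = {4, 6, 7}  B5 = {5, 6, 7}
Tree: B1–B2, B2–B3, B3–B4, B3–B5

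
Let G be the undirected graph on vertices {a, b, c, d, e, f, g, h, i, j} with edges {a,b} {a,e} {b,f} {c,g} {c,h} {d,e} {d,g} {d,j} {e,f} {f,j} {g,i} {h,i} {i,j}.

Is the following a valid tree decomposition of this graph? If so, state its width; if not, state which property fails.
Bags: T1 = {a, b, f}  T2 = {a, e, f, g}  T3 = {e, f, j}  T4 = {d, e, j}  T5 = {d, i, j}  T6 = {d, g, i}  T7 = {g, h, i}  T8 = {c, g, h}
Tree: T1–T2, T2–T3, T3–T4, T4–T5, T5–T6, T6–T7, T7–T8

A tree decomposition must satisfy three properties: every vertex lies in some bag; for every edge, both endpoints lie together in some bag; and for every vertex, the bags containing it form a connected subtree. Here bags containing vertex g are not connected in the tree, so the decomposition is invalid.

No — bags containing vertex g are not connected in the tree.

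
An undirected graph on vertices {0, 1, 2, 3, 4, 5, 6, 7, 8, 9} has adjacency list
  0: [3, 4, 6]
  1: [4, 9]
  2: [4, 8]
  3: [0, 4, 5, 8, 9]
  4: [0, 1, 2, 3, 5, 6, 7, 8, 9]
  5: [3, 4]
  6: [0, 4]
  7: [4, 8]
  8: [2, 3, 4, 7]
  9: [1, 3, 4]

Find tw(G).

A width-2 tree decomposition is:
Bags: B1 = {4, 7, 8}  B2 = {3, 4, 8}  B3 = {3, 4, 9}  B4 = {0, 3, 4}  B5 = {2, 4, 8}  B6 = {3, 4, 5}  B7 = {0, 4, 6}  B8 = {1, 4, 9}
Tree: B1–B2, B2–B3, B3–B4, B1–B5, B4–B6, B4–B7, B3–B8
The largest bag has 3 vertices, giving width 2; this decomposition certifies tw(G) ≤ 2. Conversely, {1, 4, 9} is a clique of size 3, and the vertices of any clique must share a bag in every tree decomposition; so some bag has ≥ 3 vertices and tw(G) ≥ 2. The upper and lower bounds meet at 2, so that is the treewidth.

2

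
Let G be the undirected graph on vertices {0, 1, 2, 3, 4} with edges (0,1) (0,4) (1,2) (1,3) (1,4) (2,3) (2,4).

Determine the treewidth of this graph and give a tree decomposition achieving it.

Treewidth 2.
One optimal decomposition is:
Bags: B1 = {1, 2, 3}  B2 = {1, 2, 4}  B3 = {0, 1, 4}
Tree: B1–B2, B2–B3

The largest bag has 3 vertices, giving width 2; this decomposition certifies tw(G) ≤ 2. On the other hand G contains the 3-clique {0, 1, 4}. A clique must lie in a single bag of any decomposition, so no decomposition can have width below 2. Combining the bounds, tw(G) = 2.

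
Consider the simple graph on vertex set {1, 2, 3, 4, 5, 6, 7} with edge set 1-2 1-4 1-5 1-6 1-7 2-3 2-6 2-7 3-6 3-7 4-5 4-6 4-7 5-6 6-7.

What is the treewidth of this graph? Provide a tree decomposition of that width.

The largest bag has 4 vertices, giving width 3; this decomposition certifies tw(G) ≤ 3. On the other hand G contains the 4-clique {1, 2, 6, 7}. A clique must lie in a single bag of any decomposition, so no decomposition can have width below 3. Combining the bounds, tw(G) = 3.

Treewidth 3.
One such decomposition:
Bags: B1 = {1, 2, 6, 7}  B2 = {1, 4, 6, 7}  B3 = {1, 4, 5, 6}  B4 = {2, 3, 6, 7}
Tree: B1–B2, B2–B3, B1–B4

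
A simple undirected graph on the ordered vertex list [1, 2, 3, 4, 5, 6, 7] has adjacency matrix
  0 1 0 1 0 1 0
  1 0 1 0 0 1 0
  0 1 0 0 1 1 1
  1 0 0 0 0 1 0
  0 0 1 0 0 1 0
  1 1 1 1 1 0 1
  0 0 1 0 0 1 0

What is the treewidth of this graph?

A width-2 tree decomposition is:
Bags: B1 = {3, 6, 7}  B2 = {3, 5, 6}  B3 = {2, 3, 6}  B4 = {1, 2, 6}  B5 = {1, 4, 6}
Tree: B1–B2, B1–B3, B3–B4, B4–B5
Each bag holds 3 vertices, so the decomposition has width 2, which upper-bounds the treewidth. For the lower bound, the 3 vertices {1, 2, 6} are pairwise adjacent, and any tree decomposition puts a clique entirely inside one bag — forcing width ≥ 2. Combining the bounds, tw(G) = 2.

2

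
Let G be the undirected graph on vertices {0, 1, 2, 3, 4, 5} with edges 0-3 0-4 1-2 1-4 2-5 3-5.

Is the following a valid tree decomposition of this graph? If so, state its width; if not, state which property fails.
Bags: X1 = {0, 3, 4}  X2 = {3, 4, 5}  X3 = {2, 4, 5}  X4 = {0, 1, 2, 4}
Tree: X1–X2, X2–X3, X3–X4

A tree decomposition must satisfy three properties: every vertex lies in some bag; for every edge, both endpoints lie together in some bag; and for every vertex, the bags containing it form a connected subtree. Here bags containing vertex 0 are not connected in the tree, so the decomposition is invalid.

No — bags containing vertex 0 are not connected in the tree.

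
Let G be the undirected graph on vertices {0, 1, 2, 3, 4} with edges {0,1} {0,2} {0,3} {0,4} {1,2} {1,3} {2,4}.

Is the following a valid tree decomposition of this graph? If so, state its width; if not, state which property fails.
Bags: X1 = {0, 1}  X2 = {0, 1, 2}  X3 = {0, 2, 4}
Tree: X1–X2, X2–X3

No — vertex 3 appears in no bag.

A tree decomposition must satisfy three properties: every vertex lies in some bag; for every edge, both endpoints lie together in some bag; and for every vertex, the bags containing it form a connected subtree. Here vertex 3 appears in no bag, so the decomposition is invalid.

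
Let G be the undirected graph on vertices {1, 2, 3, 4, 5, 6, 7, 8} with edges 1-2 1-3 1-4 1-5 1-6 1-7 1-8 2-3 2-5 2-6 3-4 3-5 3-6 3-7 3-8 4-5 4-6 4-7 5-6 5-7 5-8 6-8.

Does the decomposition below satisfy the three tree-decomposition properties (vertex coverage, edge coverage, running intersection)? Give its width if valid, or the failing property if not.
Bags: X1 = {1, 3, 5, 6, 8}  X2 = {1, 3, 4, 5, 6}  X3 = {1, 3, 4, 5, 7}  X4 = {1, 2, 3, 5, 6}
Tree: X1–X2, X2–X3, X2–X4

Every vertex of G appears in some bag (union = {1, 2, 3, 4, 5, 6, 7, 8}); every edge is covered by a bag; and for each vertex v the set of bags containing v is connected in the bag tree. The decomposition is therefore valid. The largest bag has 5 vertices, so the width is 4.

Yes; width 4.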